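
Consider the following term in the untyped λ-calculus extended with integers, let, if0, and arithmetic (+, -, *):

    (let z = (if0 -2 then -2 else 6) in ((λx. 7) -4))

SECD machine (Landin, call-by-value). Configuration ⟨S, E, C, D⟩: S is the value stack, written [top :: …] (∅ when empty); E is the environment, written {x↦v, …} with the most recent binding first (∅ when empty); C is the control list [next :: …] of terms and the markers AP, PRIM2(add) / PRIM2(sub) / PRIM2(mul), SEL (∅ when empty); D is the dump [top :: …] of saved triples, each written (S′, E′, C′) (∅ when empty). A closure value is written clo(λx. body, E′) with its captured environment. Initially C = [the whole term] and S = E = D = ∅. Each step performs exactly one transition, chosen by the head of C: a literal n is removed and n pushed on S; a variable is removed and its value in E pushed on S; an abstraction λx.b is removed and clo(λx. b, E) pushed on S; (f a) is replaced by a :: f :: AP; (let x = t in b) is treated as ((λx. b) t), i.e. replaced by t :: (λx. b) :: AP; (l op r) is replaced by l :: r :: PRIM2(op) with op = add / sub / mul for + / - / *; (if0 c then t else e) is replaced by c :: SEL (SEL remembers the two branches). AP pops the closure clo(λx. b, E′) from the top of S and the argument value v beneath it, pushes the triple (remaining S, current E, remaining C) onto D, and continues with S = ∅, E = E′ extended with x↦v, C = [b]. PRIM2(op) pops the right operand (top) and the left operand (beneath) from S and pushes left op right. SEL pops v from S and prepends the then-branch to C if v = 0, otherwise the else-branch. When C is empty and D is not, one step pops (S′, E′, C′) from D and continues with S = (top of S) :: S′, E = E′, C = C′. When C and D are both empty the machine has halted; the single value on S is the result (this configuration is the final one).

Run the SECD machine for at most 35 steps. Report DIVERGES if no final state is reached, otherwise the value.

Answer: 7

Machine steps:
t=0: ⟨S=∅; E=∅; C=[(let z = (if0 -2 then -2 else 6) in ((λx. 7) -4))]; D=∅⟩
t=1: ⟨S=∅; E=∅; C=[(if0 -2 then -2 else 6) :: (λz. ((λx. 7) -4)) :: AP]; D=∅⟩
t=2: ⟨S=∅; E=∅; C=[-2 :: SEL :: (λz. ((λx. 7) -4)) :: AP]; D=∅⟩
t=3: ⟨S=[-2]; E=∅; C=[SEL :: (λz. ((λx. 7) -4)) :: AP]; D=∅⟩
t=4: ⟨S=∅; E=∅; C=[6 :: (λz. ((λx. 7) -4)) :: AP]; D=∅⟩
t=5: ⟨S=[6]; E=∅; C=[(λz. ((λx. 7) -4)) :: AP]; D=∅⟩
t=6: ⟨S=[clo(λz. ((λx. 7) -4), ∅) :: 6]; E=∅; C=[AP]; D=∅⟩
t=7: ⟨S=∅; E={z↦6}; C=[((λx. 7) -4)]; D=[(∅, ∅, ∅)]⟩
t=8: ⟨S=∅; E={z↦6}; C=[-4 :: (λx. 7) :: AP]; D=[(∅, ∅, ∅)]⟩
t=9: ⟨S=[-4]; E={z↦6}; C=[(λx. 7) :: AP]; D=[(∅, ∅, ∅)]⟩
t=10: ⟨S=[clo(λx. 7, {z↦6}) :: -4]; E={z↦6}; C=[AP]; D=[(∅, ∅, ∅)]⟩
t=11: ⟨S=∅; E={x↦-4, z↦6}; C=[7]; D=[(∅, {z↦6}, ∅) :: (∅, ∅, ∅)]⟩
t=12: ⟨S=[7]; E={x↦-4, z↦6}; C=∅; D=[(∅, {z↦6}, ∅) :: (∅, ∅, ∅)]⟩
t=13: ⟨S=[7]; E={z↦6}; C=∅; D=[(∅, ∅, ∅)]⟩
t=14: ⟨S=[7]; E=∅; C=∅; D=∅⟩
→ final value 7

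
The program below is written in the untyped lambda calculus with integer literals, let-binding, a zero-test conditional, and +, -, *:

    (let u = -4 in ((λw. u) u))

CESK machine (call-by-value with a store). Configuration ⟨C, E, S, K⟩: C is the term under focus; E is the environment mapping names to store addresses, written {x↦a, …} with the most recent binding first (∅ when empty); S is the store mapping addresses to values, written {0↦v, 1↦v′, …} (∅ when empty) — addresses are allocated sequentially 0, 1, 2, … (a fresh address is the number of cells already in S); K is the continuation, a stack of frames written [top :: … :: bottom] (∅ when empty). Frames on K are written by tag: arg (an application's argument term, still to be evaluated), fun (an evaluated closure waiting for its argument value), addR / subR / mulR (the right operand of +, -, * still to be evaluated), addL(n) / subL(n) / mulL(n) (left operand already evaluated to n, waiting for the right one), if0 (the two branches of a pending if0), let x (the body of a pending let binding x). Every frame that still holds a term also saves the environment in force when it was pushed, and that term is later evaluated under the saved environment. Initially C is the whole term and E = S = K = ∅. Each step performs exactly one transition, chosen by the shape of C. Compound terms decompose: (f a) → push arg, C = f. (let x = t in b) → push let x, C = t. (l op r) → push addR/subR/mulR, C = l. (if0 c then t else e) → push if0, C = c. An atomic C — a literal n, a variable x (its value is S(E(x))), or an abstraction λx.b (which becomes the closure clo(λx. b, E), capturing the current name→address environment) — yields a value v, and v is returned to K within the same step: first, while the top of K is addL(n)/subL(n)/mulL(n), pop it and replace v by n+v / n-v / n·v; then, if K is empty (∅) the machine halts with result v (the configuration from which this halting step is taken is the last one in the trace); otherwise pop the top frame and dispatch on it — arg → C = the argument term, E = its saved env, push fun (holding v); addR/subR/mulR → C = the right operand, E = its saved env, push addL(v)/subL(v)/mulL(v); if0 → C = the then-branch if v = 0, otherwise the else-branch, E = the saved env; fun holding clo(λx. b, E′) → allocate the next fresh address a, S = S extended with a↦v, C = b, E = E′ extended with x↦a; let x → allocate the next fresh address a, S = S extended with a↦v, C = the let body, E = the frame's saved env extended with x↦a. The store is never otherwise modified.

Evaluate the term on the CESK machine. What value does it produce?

0. [C=(let u = -4 in ((λw. u) u)) | E=∅ | S=∅ | K=∅]
1. [C=-4 | E=∅ | S=∅ | K=[let u]]
2. [C=((λw. u) u) | E={u↦0} | S={0↦-4} | K=∅]
3. [C=(λw. u) | E={u↦0} | S={0↦-4} | K=[arg]]
4. [C=u | E={u↦0} | S={0↦-4} | K=[fun]]
5. [C=u | E={w↦1, u↦0} | S={0↦-4, 1↦-4} | K=∅]
→ final value -4

Answer: -4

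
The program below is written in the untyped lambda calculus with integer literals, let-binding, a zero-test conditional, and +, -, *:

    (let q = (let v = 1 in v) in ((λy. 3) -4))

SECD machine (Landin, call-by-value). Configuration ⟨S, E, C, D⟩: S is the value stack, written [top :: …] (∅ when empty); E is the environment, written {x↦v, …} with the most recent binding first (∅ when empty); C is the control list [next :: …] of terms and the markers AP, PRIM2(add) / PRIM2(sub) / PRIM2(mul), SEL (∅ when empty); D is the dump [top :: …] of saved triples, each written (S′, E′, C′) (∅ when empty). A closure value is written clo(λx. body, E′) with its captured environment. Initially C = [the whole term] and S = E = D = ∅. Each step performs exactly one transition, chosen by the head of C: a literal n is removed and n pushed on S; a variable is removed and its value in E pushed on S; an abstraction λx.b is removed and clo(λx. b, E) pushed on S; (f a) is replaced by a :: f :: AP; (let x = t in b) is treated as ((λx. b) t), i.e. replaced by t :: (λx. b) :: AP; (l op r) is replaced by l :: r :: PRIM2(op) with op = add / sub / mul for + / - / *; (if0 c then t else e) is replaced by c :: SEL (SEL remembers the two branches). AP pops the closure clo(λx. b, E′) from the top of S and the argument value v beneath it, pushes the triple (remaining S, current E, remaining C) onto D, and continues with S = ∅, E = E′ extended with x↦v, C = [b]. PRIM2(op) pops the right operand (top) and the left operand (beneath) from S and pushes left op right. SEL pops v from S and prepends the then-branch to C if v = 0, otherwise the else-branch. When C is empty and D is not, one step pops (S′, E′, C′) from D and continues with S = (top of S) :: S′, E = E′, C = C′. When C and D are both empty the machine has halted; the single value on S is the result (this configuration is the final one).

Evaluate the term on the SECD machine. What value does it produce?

Answer: 3

Execution trace:
[0] ⟨S=∅; E=∅; C=[(let q = (let v = 1 in v) in ((λy. 3) -4))]; D=∅⟩
[1] ⟨S=∅; E=∅; C=[(let v = 1 in v) :: (λq. ((λy. 3) -4)) :: AP]; D=∅⟩
[2] ⟨S=∅; E=∅; C=[1 :: (λv. v) :: AP :: (λq. ((λy. 3) -4)) :: AP]; D=∅⟩
[3] ⟨S=[1]; E=∅; C=[(λv. v) :: AP :: (λq. ((λy. 3) -4)) :: AP]; D=∅⟩
[4] ⟨S=[clo(λv. v, ∅) :: 1]; E=∅; C=[AP :: (λq. ((λy. 3) -4)) :: AP]; D=∅⟩
[5] ⟨S=∅; E={v↦1}; C=[v]; D=[(∅, ∅, [(λq. ((λy. 3) -4)) :: AP])]⟩
[6] ⟨S=[1]; E={v↦1}; C=∅; D=[(∅, ∅, [(λq. ((λy. 3) -4)) :: AP])]⟩
[7] ⟨S=[1]; E=∅; C=[(λq. ((λy. 3) -4)) :: AP]; D=∅⟩
[8] ⟨S=[clo(λq. ((λy. 3) -4), ∅) :: 1]; E=∅; C=[AP]; D=∅⟩
[9] ⟨S=∅; E={q↦1}; C=[((λy. 3) -4)]; D=[(∅, ∅, ∅)]⟩
[10] ⟨S=∅; E={q↦1}; C=[-4 :: (λy. 3) :: AP]; D=[(∅, ∅, ∅)]⟩
[11] ⟨S=[-4]; E={q↦1}; C=[(λy. 3) :: AP]; D=[(∅, ∅, ∅)]⟩
[12] ⟨S=[clo(λy. 3, {q↦1}) :: -4]; E={q↦1}; C=[AP]; D=[(∅, ∅, ∅)]⟩
[13] ⟨S=∅; E={y↦-4, q↦1}; C=[3]; D=[(∅, {q↦1}, ∅) :: (∅, ∅, ∅)]⟩
[14] ⟨S=[3]; E={y↦-4, q↦1}; C=∅; D=[(∅, {q↦1}, ∅) :: (∅, ∅, ∅)]⟩
[15] ⟨S=[3]; E={q↦1}; C=∅; D=[(∅, ∅, ∅)]⟩
[16] ⟨S=[3]; E=∅; C=∅; D=∅⟩
→ final value 3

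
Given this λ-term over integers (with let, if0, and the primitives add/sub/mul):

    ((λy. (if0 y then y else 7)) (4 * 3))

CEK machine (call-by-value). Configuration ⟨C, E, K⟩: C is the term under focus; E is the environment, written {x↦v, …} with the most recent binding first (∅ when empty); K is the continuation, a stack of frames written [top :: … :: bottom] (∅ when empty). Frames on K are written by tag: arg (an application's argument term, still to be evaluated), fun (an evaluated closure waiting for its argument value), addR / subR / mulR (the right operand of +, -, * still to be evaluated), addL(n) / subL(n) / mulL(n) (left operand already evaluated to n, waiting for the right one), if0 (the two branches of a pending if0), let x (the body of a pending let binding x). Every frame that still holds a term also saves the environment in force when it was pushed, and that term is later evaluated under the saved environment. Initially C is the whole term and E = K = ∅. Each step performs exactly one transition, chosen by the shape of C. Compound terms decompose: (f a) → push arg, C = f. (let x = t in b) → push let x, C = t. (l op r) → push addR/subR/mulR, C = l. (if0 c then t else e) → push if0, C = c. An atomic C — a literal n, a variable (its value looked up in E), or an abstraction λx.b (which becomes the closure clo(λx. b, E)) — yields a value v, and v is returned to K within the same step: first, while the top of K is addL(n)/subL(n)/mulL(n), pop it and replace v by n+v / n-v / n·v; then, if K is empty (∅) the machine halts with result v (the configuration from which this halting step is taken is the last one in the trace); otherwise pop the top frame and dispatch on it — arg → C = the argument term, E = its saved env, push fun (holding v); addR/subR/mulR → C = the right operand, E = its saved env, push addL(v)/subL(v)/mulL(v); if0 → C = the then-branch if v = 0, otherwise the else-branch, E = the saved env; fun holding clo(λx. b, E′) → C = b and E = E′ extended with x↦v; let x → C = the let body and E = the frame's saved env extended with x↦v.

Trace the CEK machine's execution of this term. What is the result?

Answer: 7

Machine steps:
step 0: ⟨C=((λy. (if0 y then y else 7)) (4 * 3)); E=∅; K=∅⟩
step 1: ⟨C=(λy. (if0 y then y else 7)); E=∅; K=[arg]⟩
step 2: ⟨C=(4 * 3); E=∅; K=[fun]⟩
step 3: ⟨C=4; E=∅; K=[mulR :: fun]⟩
step 4: ⟨C=3; E=∅; K=[mulL(4) :: fun]⟩
step 5: ⟨C=(if0 y then y else 7); E={y↦12}; K=∅⟩
step 6: ⟨C=y; E={y↦12}; K=[if0]⟩
step 7: ⟨C=7; E={y↦12}; K=∅⟩
→ final value 7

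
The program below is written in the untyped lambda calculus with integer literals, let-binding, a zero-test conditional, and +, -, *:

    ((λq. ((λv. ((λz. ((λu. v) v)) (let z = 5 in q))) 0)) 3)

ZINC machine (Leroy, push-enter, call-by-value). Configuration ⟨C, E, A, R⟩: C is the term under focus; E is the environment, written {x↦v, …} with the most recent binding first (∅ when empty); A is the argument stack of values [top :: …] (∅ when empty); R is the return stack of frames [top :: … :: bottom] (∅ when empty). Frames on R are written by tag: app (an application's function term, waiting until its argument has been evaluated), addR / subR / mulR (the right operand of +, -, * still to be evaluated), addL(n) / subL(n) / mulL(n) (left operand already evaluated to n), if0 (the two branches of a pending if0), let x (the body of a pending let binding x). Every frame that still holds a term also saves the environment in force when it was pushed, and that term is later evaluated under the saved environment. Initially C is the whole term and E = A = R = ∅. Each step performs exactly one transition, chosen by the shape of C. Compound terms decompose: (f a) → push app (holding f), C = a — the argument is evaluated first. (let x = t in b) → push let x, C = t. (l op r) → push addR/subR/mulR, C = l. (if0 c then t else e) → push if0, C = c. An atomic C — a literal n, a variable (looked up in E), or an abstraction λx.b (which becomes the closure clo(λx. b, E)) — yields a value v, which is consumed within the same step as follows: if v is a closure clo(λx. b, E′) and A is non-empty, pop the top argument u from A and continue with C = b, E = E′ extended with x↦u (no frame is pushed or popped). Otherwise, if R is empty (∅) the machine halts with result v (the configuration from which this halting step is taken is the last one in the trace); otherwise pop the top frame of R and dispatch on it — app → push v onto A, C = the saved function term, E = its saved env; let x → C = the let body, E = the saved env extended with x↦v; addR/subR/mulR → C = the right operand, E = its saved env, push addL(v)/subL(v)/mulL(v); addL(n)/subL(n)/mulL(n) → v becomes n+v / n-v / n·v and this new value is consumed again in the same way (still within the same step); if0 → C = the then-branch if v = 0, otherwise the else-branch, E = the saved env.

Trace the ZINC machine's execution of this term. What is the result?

[0] [C=((λq. ((λv. ((λz. ((λu. v) v)) (let z = 5 in q))) 0)) 3) | E=∅ | A=∅ | R=∅]
[1] [C=3 | E=∅ | A=∅ | R=[app]]
[2] [C=(λq. ((λv. ((λz. ((λu. v) v)) (let z = 5 in q))) 0)) | E=∅ | A=[3] | R=∅]
[3] [C=((λv. ((λz. ((λu. v) v)) (let z = 5 in q))) 0) | E={q↦3} | A=∅ | R=∅]
[4] [C=0 | E={q↦3} | A=∅ | R=[app]]
[5] [C=(λv. ((λz. ((λu. v) v)) (let z = 5 in q))) | E={q↦3} | A=[0] | R=∅]
[6] [C=((λz. ((λu. v) v)) (let z = 5 in q)) | E={v↦0, q↦3} | A=∅ | R=∅]
[7] [C=(let z = 5 in q) | E={v↦0, q↦3} | A=∅ | R=[app]]
[8] [C=5 | E={v↦0, q↦3} | A=∅ | R=[let z :: app]]
[9] [C=q | E={z↦5, v↦0, q↦3} | A=∅ | R=[app]]
[10] [C=(λz. ((λu. v) v)) | E={v↦0, q↦3} | A=[3] | R=∅]
[11] [C=((λu. v) v) | E={z↦3, v↦0, q↦3} | A=∅ | R=∅]
[12] [C=v | E={z↦3, v↦0, q↦3} | A=∅ | R=[app]]
[13] [C=(λu. v) | E={z↦3, v↦0, q↦3} | A=[0] | R=∅]
[14] [C=v | E={u↦0, z↦3, v↦0, q↦3} | A=∅ | R=∅]
→ final value 0

Answer: 0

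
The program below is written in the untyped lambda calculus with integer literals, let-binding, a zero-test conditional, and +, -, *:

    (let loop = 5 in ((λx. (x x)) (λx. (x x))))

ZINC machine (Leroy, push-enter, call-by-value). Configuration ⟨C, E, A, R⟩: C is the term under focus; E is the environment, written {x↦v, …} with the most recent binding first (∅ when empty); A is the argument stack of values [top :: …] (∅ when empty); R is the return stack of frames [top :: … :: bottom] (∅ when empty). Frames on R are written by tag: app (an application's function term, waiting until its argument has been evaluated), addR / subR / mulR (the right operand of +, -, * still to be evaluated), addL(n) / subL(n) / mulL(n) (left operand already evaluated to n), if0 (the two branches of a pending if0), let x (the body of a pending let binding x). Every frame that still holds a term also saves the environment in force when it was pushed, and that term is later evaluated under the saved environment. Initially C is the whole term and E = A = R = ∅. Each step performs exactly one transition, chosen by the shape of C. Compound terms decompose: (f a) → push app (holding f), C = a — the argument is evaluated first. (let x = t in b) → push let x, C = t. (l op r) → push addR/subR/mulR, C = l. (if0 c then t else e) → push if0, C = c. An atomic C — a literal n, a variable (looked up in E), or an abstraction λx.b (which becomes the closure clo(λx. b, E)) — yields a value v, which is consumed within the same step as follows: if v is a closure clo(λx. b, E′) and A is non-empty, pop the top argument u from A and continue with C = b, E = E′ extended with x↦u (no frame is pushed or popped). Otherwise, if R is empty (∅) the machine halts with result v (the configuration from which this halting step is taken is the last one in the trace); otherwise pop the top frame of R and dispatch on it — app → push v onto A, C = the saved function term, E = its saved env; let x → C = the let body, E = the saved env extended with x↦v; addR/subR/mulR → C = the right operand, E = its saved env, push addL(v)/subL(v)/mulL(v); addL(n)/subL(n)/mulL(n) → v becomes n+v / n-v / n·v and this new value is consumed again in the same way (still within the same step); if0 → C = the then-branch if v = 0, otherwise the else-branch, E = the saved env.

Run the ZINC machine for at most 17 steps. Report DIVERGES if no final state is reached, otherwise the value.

Answer: DIVERGES (no final state within 17 steps)

Execution trace:
[0] <C=(let loop = 5 in ((λx. (x x)) (λx. (x x)))), E=∅, A=∅, R=∅>
[1] <C=5, E=∅, A=∅, R=[let loop]>
[2] <C=((λx. (x x)) (λx. (x x))), E={loop↦5}, A=∅, R=∅>
[3] <C=(λx. (x x)), E={loop↦5}, A=∅, R=[app]>
[4] <C=(λx. (x x)), E={loop↦5}, A=[clo(λx. (x x), {loop↦5})], R=∅>
[5] <C=(x x), E={x↦clo(λx. (x x), {loop↦5}), loop↦5}, A=∅, R=∅>
[6] <C=x, E={x↦clo(λx. (x x), {loop↦5}), loop↦5}, A=∅, R=[app]>
[7] <C=x, E={x↦clo(λx. (x x), {loop↦5}), loop↦5}, A=[clo(λx. (x x), {loop↦5})], R=∅>
… configuration repeats with period 3 (steps 5–7 recur indefinitely) …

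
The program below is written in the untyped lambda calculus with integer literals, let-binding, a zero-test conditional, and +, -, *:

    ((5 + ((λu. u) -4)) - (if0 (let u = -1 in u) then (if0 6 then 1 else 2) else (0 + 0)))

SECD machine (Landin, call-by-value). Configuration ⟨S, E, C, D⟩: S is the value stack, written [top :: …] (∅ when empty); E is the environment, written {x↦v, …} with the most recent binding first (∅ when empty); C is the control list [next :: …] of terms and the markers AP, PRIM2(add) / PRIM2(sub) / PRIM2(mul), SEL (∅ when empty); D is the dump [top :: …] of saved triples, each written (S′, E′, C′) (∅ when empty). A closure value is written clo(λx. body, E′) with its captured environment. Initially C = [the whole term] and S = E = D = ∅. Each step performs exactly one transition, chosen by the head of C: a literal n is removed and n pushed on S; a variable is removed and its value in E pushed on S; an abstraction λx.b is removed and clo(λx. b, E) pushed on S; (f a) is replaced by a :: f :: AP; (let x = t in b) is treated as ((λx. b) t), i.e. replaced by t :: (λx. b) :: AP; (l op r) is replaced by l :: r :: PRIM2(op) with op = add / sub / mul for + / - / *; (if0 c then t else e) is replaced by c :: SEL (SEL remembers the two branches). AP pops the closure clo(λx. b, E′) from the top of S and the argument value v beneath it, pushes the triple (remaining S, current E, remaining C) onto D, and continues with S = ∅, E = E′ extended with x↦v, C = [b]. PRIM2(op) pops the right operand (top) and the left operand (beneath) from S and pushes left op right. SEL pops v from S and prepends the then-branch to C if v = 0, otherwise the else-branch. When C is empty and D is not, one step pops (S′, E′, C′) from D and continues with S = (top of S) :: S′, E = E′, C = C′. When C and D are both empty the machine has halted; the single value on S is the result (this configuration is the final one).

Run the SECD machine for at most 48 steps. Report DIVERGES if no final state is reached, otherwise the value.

step 0: [S=∅ | E=∅ | C=[((5 + ((λu. u) -4)) - (if0 (let u = -1 in u) then (if0 6 then 1 else 2) else (0 + 0)))] | D=∅]
step 1: [S=∅ | E=∅ | C=[(5 + ((λu. u) -4)) :: (if0 (let u = -1 in u) then (if0 6 then 1 else 2) else (0 + 0)) :: PRIM2(sub)] | D=∅]
step 2: [S=∅ | E=∅ | C=[5 :: ((λu. u) -4) :: PRIM2(add) :: (if0 (let u = -1 in u) then (if0 6 then 1 else 2) else (0 + 0)) :: PRIM2(sub)] | D=∅]
step 3: [S=[5] | E=∅ | C=[((λu. u) -4) :: PRIM2(add) :: (if0 (let u = -1 in u) then (if0 6 then 1 else 2) else (0 + 0)) :: PRIM2(sub)] | D=∅]
step 4: [S=[5] | E=∅ | C=[-4 :: (λu. u) :: AP :: PRIM2(add) :: (if0 (let u = -1 in u) then (if0 6 then 1 else 2) else (0 + 0)) :: PRIM2(sub)] | D=∅]
step 5: [S=[-4 :: 5] | E=∅ | C=[(λu. u) :: AP :: PRIM2(add) :: (if0 (let u = -1 in u) then (if0 6 then 1 else 2) else (0 + 0)) :: PRIM2(sub)] | D=∅]
step 6: [S=[clo(λu. u, ∅) :: -4 :: 5] | E=∅ | C=[AP :: PRIM2(add) :: (if0 (let u = -1 in u) then (if0 6 then 1 else 2) else (0 + 0)) :: PRIM2(sub)] | D=∅]
step 7: [S=∅ | E={u↦-4} | C=[u] | D=[([5], ∅, [PRIM2(add) :: (if0 (let u = -1 in u) then (if0 6 then 1 else 2) else (0 + 0)) :: PRIM2(sub)])]]
step 8: [S=[-4] | E={u↦-4} | C=∅ | D=[([5], ∅, [PRIM2(add) :: (if0 (let u = -1 in u) then (if0 6 then 1 else 2) else (0 + 0)) :: PRIM2(sub)])]]
step 9: [S=[-4 :: 5] | E=∅ | C=[PRIM2(add) :: (if0 (let u = -1 in u) then (if0 6 then 1 else 2) else (0 + 0)) :: PRIM2(sub)] | D=∅]
step 10: [S=[1] | E=∅ | C=[(if0 (let u = -1 in u) then (if0 6 then 1 else 2) else (0 + 0)) :: PRIM2(sub)] | D=∅]
step 11: [S=[1] | E=∅ | C=[(let u = -1 in u) :: SEL :: PRIM2(sub)] | D=∅]
step 12: [S=[1] | E=∅ | C=[-1 :: (λu. u) :: AP :: SEL :: PRIM2(sub)] | D=∅]
step 13: [S=[-1 :: 1] | E=∅ | C=[(λu. u) :: AP :: SEL :: PRIM2(sub)] | D=∅]
step 14: [S=[clo(λu. u, ∅) :: -1 :: 1] | E=∅ | C=[AP :: SEL :: PRIM2(sub)] | D=∅]
step 15: [S=∅ | E={u↦-1} | C=[u] | D=[([1], ∅, [SEL :: PRIM2(sub)])]]
step 16: [S=[-1] | E={u↦-1} | C=∅ | D=[([1], ∅, [SEL :: PRIM2(sub)])]]
step 17: [S=[-1 :: 1] | E=∅ | C=[SEL :: PRIM2(sub)] | D=∅]
step 18: [S=[1] | E=∅ | C=[(0 + 0) :: PRIM2(sub)] | D=∅]
step 19: [S=[1] | E=∅ | C=[0 :: 0 :: PRIM2(add) :: PRIM2(sub)] | D=∅]
step 20: [S=[0 :: 1] | E=∅ | C=[0 :: PRIM2(add) :: PRIM2(sub)] | D=∅]
step 21: [S=[0 :: 0 :: 1] | E=∅ | C=[PRIM2(add) :: PRIM2(sub)] | D=∅]
step 22: [S=[0 :: 1] | E=∅ | C=[PRIM2(sub)] | D=∅]
step 23: [S=[1] | E=∅ | C=∅ | D=∅]
→ final value 1

Answer: 1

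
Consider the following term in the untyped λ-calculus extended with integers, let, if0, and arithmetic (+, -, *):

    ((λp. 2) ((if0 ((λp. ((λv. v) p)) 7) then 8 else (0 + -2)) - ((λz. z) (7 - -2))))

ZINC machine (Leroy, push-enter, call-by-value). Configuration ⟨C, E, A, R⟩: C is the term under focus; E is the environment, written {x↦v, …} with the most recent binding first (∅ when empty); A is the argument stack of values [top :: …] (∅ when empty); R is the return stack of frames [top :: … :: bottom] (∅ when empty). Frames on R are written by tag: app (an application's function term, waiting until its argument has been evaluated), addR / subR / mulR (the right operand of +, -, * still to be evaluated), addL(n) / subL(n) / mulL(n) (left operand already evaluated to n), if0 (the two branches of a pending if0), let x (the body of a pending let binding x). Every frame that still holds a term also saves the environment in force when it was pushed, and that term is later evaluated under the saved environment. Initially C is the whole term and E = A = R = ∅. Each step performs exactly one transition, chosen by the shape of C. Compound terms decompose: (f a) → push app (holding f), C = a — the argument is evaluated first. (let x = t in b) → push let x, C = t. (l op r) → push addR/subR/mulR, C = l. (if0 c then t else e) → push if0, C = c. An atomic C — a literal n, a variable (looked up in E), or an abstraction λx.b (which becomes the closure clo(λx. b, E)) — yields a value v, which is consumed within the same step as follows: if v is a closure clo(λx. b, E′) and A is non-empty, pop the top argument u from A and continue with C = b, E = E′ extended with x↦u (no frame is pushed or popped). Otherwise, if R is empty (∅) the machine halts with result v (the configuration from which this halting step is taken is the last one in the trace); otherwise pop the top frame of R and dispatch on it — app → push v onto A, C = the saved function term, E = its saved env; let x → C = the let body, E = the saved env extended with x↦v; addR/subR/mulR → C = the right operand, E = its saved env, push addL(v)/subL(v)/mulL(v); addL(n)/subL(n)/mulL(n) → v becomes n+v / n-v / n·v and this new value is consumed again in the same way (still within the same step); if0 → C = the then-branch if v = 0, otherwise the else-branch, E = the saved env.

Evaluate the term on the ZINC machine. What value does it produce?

Answer: 2

Execution trace:
0. ⟨C=((λp. 2) ((if0 ((λp. ((λv. v) p)) 7) then 8 else (0 + -2)) - ((λz. z) (7 - -2)))); E=∅; A=∅; R=∅⟩
1. ⟨C=((if0 ((λp. ((λv. v) p)) 7) then 8 else (0 + -2)) - ((λz. z) (7 - -2))); E=∅; A=∅; R=[app]⟩
2. ⟨C=(if0 ((λp. ((λv. v) p)) 7) then 8 else (0 + -2)); E=∅; A=∅; R=[subR :: app]⟩
3. ⟨C=((λp. ((λv. v) p)) 7); E=∅; A=∅; R=[if0 :: subR :: app]⟩
4. ⟨C=7; E=∅; A=∅; R=[app :: if0 :: subR :: app]⟩
5. ⟨C=(λp. ((λv. v) p)); E=∅; A=[7]; R=[if0 :: subR :: app]⟩
6. ⟨C=((λv. v) p); E={p↦7}; A=∅; R=[if0 :: subR :: app]⟩
7. ⟨C=p; E={p↦7}; A=∅; R=[app :: if0 :: subR :: app]⟩
8. ⟨C=(λv. v); E={p↦7}; A=[7]; R=[if0 :: subR :: app]⟩
9. ⟨C=v; E={v↦7, p↦7}; A=∅; R=[if0 :: subR :: app]⟩
10. ⟨C=(0 + -2); E=∅; A=∅; R=[subR :: app]⟩
11. ⟨C=0; E=∅; A=∅; R=[addR :: subR :: app]⟩
12. ⟨C=-2; E=∅; A=∅; R=[addL(0) :: subR :: app]⟩
13. ⟨C=((λz. z) (7 - -2)); E=∅; A=∅; R=[subL(-2) :: app]⟩
14. ⟨C=(7 - -2); E=∅; A=∅; R=[app :: subL(-2) :: app]⟩
15. ⟨C=7; E=∅; A=∅; R=[subR :: app :: subL(-2) :: app]⟩
16. ⟨C=-2; E=∅; A=∅; R=[subL(7) :: app :: subL(-2) :: app]⟩
17. ⟨C=(λz. z); E=∅; A=[9]; R=[subL(-2) :: app]⟩
18. ⟨C=z; E={z↦9}; A=∅; R=[subL(-2) :: app]⟩
19. ⟨C=(λp. 2); E=∅; A=[-11]; R=∅⟩
20. ⟨C=2; E={p↦-11}; A=∅; R=∅⟩
→ final value 2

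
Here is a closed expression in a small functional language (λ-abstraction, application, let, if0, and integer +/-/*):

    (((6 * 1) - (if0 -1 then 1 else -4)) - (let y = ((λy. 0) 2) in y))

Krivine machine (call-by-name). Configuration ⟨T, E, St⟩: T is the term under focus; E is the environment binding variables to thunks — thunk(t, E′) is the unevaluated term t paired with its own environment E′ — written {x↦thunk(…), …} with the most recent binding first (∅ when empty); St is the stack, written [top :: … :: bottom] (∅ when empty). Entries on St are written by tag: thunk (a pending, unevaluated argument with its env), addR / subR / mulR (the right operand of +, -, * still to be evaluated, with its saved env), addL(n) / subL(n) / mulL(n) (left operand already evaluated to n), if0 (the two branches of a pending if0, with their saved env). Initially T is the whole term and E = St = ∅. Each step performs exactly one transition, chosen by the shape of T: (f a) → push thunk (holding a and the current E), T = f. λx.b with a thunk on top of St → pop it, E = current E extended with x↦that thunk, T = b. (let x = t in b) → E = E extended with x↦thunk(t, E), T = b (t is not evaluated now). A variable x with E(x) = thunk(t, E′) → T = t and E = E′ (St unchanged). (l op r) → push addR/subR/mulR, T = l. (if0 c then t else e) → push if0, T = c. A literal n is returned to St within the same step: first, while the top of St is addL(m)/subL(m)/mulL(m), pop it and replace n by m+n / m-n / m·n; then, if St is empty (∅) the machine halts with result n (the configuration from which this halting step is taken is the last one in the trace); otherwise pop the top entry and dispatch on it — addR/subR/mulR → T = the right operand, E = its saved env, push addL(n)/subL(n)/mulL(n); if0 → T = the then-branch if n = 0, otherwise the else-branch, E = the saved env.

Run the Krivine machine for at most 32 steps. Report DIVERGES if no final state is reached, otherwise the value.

Answer: 10

Execution trace:
[0] ⟨T=(((6 * 1) - (if0 -1 then 1 else -4)) - (let y = ((λy. 0) 2) in y)); E=∅; St=∅⟩
[1] ⟨T=((6 * 1) - (if0 -1 then 1 else -4)); E=∅; St=[subR]⟩
[2] ⟨T=(6 * 1); E=∅; St=[subR :: subR]⟩
[3] ⟨T=6; E=∅; St=[mulR :: subR :: subR]⟩
[4] ⟨T=1; E=∅; St=[mulL(6) :: subR :: subR]⟩
[5] ⟨T=(if0 -1 then 1 else -4); E=∅; St=[subL(6) :: subR]⟩
[6] ⟨T=-1; E=∅; St=[if0 :: subL(6) :: subR]⟩
[7] ⟨T=-4; E=∅; St=[subL(6) :: subR]⟩
[8] ⟨T=(let y = ((λy. 0) 2) in y); E=∅; St=[subL(10)]⟩
[9] ⟨T=y; E={y↦thunk(((λy. 0) 2), ∅)}; St=[subL(10)]⟩
[10] ⟨T=((λy. 0) 2); E=∅; St=[subL(10)]⟩
[11] ⟨T=(λy. 0); E=∅; St=[thunk :: subL(10)]⟩
[12] ⟨T=0; E={y↦thunk(2, ∅)}; St=[subL(10)]⟩
→ final value 10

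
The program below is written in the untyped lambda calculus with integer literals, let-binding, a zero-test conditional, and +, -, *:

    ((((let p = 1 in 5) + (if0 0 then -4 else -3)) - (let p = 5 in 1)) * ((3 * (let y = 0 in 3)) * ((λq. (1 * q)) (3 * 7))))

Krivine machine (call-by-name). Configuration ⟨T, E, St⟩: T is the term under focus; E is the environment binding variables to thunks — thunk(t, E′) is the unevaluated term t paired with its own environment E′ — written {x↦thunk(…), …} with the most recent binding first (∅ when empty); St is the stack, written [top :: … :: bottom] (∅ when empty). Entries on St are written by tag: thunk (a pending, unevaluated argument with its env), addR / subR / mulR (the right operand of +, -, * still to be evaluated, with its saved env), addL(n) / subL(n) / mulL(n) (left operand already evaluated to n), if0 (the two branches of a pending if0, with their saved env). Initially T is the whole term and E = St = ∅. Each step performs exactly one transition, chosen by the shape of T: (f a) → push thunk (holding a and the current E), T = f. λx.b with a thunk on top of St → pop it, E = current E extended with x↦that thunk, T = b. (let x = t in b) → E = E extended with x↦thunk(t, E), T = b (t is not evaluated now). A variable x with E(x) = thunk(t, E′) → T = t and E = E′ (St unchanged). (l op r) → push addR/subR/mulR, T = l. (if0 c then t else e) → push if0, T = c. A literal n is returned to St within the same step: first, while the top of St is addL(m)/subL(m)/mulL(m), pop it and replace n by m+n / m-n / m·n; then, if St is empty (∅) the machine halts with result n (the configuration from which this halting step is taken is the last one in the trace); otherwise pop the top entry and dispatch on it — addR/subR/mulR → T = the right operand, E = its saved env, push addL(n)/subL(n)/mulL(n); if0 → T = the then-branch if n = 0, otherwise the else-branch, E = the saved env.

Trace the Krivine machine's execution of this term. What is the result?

step 0: ⟨T=((((let p = 1 in 5) + (if0 0 then -4 else -3)) - (let p = 5 in 1)) * ((3 * (let y = 0 in 3)) * ((λq. (1 * q)) (3 * 7)))); E=∅; St=∅⟩
step 1: ⟨T=(((let p = 1 in 5) + (if0 0 then -4 else -3)) - (let p = 5 in 1)); E=∅; St=[mulR]⟩
step 2: ⟨T=((let p = 1 in 5) + (if0 0 then -4 else -3)); E=∅; St=[subR :: mulR]⟩
step 3: ⟨T=(let p = 1 in 5); E=∅; St=[addR :: subR :: mulR]⟩
step 4: ⟨T=5; E={p↦thunk(1, ∅)}; St=[addR :: subR :: mulR]⟩
step 5: ⟨T=(if0 0 then -4 else -3); E=∅; St=[addL(5) :: subR :: mulR]⟩
step 6: ⟨T=0; E=∅; St=[if0 :: addL(5) :: subR :: mulR]⟩
step 7: ⟨T=-4; E=∅; St=[addL(5) :: subR :: mulR]⟩
step 8: ⟨T=(let p = 5 in 1); E=∅; St=[subL(1) :: mulR]⟩
step 9: ⟨T=1; E={p↦thunk(5, ∅)}; St=[subL(1) :: mulR]⟩
step 10: ⟨T=((3 * (let y = 0 in 3)) * ((λq. (1 * q)) (3 * 7))); E=∅; St=[mulL(0)]⟩
step 11: ⟨T=(3 * (let y = 0 in 3)); E=∅; St=[mulR :: mulL(0)]⟩
step 12: ⟨T=3; E=∅; St=[mulR :: mulR :: mulL(0)]⟩
step 13: ⟨T=(let y = 0 in 3); E=∅; St=[mulL(3) :: mulR :: mulL(0)]⟩
step 14: ⟨T=3; E={y↦thunk(0, ∅)}; St=[mulL(3) :: mulR :: mulL(0)]⟩
step 15: ⟨T=((λq. (1 * q)) (3 * 7)); E=∅; St=[mulL(9) :: mulL(0)]⟩
step 16: ⟨T=(λq. (1 * q)); E=∅; St=[thunk :: mulL(9) :: mulL(0)]⟩
step 17: ⟨T=(1 * q); E={q↦thunk((3 * 7), ∅)}; St=[mulL(9) :: mulL(0)]⟩
step 18: ⟨T=1; E={q↦thunk((3 * 7), ∅)}; St=[mulR :: mulL(9) :: mulL(0)]⟩
step 19: ⟨T=q; E={q↦thunk((3 * 7), ∅)}; St=[mulL(1) :: mulL(9) :: mulL(0)]⟩
step 20: ⟨T=(3 * 7); E=∅; St=[mulL(1) :: mulL(9) :: mulL(0)]⟩
step 21: ⟨T=3; E=∅; St=[mulR :: mulL(1) :: mulL(9) :: mulL(0)]⟩
step 22: ⟨T=7; E=∅; St=[mulL(3) :: mulL(1) :: mulL(9) :: mulL(0)]⟩
→ final value 0

Answer: 0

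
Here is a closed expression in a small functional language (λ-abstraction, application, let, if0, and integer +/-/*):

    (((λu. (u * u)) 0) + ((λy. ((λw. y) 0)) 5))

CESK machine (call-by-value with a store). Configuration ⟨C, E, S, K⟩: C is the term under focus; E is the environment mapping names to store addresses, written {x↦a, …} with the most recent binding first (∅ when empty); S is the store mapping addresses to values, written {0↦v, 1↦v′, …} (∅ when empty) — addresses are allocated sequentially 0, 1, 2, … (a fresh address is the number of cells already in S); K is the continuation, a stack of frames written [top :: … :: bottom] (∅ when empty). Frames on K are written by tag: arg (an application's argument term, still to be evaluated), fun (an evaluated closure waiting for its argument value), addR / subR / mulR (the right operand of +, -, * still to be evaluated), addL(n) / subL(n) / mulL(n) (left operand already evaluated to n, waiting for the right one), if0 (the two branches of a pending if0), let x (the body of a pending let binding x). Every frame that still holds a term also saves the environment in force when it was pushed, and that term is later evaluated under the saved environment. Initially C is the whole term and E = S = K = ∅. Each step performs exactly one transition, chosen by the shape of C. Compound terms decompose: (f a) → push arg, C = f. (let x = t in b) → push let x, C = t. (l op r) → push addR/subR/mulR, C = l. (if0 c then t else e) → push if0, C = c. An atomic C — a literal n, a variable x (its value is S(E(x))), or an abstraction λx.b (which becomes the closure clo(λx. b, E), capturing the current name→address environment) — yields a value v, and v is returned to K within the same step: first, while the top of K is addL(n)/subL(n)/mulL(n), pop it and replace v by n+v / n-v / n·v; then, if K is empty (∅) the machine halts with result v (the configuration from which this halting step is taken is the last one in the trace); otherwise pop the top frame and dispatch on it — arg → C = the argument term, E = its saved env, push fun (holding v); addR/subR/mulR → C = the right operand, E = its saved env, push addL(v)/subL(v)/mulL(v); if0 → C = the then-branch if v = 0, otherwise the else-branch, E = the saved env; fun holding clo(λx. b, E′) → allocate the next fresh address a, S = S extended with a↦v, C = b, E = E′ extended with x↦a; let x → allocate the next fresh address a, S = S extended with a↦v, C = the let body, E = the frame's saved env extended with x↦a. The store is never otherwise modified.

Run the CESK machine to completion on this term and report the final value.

Answer: 5

Execution trace:
0. [C=(((λu. (u * u)) 0) + ((λy. ((λw. y) 0)) 5)) | E=∅ | S=∅ | K=∅]
1. [C=((λu. (u * u)) 0) | E=∅ | S=∅ | K=[addR]]
2. [C=(λu. (u * u)) | E=∅ | S=∅ | K=[arg :: addR]]
3. [C=0 | E=∅ | S=∅ | K=[fun :: addR]]
4. [C=(u * u) | E={u↦0} | S={0↦0} | K=[addR]]
5. [C=u | E={u↦0} | S={0↦0} | K=[mulR :: addR]]
6. [C=u | E={u↦0} | S={0↦0} | K=[mulL(0) :: addR]]
7. [C=((λy. ((λw. y) 0)) 5) | E=∅ | S={0↦0} | K=[addL(0)]]
8. [C=(λy. ((λw. y) 0)) | E=∅ | S={0↦0} | K=[arg :: addL(0)]]
9. [C=5 | E=∅ | S={0↦0} | K=[fun :: addL(0)]]
10. [C=((λw. y) 0) | E={y↦1} | S={0↦0, 1↦5} | K=[addL(0)]]
11. [C=(λw. y) | E={y↦1} | S={0↦0, 1↦5} | K=[arg :: addL(0)]]
12. [C=0 | E={y↦1} | S={0↦0, 1↦5} | K=[fun :: addL(0)]]
13. [C=y | E={w↦2, y↦1} | S={0↦0, 1↦5, 2↦0} | K=[addL(0)]]
→ final value 5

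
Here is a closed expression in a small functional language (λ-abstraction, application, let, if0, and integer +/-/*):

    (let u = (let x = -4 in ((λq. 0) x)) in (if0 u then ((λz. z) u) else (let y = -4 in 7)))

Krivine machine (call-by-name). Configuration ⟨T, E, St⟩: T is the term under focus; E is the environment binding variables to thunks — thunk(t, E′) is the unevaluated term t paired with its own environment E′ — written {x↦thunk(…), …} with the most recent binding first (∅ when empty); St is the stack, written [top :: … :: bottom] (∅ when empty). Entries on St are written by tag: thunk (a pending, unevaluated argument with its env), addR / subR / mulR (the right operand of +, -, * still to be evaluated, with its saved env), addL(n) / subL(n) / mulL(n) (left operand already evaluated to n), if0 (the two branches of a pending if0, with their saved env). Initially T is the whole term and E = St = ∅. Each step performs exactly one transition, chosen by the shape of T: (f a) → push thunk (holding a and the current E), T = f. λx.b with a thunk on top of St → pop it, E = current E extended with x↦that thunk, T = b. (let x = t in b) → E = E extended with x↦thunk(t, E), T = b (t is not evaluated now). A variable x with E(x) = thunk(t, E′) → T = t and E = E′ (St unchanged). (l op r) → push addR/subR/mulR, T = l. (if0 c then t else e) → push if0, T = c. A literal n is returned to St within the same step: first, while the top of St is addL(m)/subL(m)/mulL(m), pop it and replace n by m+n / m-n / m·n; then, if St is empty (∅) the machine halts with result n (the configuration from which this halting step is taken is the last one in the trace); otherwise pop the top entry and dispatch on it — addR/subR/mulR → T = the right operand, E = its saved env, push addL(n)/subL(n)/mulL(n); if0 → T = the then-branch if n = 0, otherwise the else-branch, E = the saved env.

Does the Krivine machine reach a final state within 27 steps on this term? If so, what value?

Answer: 0

Machine steps:
0. [T=(let u = (let x = -4 in ((λq. 0) x)) in (if0 u then ((λz. z) u) else (let y = -4 in 7))) | E=∅ | St=∅]
1. [T=(if0 u then ((λz. z) u) else (let y = -4 in 7)) | E={u↦thunk((let x = -4 in ((λq. 0) x)), ∅)} | St=∅]
2. [T=u | E={u↦thunk((let x = -4 in ((λq. 0) x)), ∅)} | St=[if0]]
3. [T=(let x = -4 in ((λq. 0) x)) | E=∅ | St=[if0]]
4. [T=((λq. 0) x) | E={x↦thunk(-4, ∅)} | St=[if0]]
5. [T=(λq. 0) | E={x↦thunk(-4, ∅)} | St=[thunk :: if0]]
6. [T=0 | E={q↦thunk(x, {x↦thunk(-4, ∅)}), x↦thunk(-4, ∅)} | St=[if0]]
7. [T=((λz. z) u) | E={u↦thunk((let x = -4 in ((λq. 0) x)), ∅)} | St=∅]
8. [T=(λz. z) | E={u↦thunk((let x = -4 in ((λq. 0) x)), ∅)} | St=[thunk]]
9. [T=z | E={z↦thunk(u, {u↦thunk((let x = -4 in ((λq. 0) x)), ∅)}), u↦thunk((let x = -4 in ((λq. 0) x)), ∅)} | St=∅]
10. [T=u | E={u↦thunk((let x = -4 in ((λq. 0) x)), ∅)} | St=∅]
11. [T=(let x = -4 in ((λq. 0) x)) | E=∅ | St=∅]
12. [T=((λq. 0) x) | E={x↦thunk(-4, ∅)} | St=∅]
13. [T=(λq. 0) | E={x↦thunk(-4, ∅)} | St=[thunk]]
14. [T=0 | E={q↦thunk(x, {x↦thunk(-4, ∅)}), x↦thunk(-4, ∅)} | St=∅]
→ final value 0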